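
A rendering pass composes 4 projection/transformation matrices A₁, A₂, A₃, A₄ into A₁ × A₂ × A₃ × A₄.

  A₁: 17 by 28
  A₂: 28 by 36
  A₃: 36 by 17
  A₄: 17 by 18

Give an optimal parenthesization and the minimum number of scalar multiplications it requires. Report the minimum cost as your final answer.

30430

Adjacent pairs: A₁A₂ = 17·28·36 = 17136; A₂A₃ = 28·36·17 = 17136; A₃A₄ = 36·17·18 = 11016.
Length 3: A₁..A₃: k=1: 0+17136+17·28·17=25228; k=2: 17136+0+17·36·17=27540 → min 25228 | A₂..A₄: k=2: 0+11016+28·36·18=29160; k=3: 17136+0+28·17·18=25704 → min 25704.
Length 4: A₁..A₄: k=1: 0+25704+17·28·18=34272; k=2: 17136+11016+17·36·18=39168; k=3: 25228+0+17·17·18=30430 → min 30430.
Optimal parenthesization: ((A₁ × (A₂ × A₃)) × A₄) with cost 30430.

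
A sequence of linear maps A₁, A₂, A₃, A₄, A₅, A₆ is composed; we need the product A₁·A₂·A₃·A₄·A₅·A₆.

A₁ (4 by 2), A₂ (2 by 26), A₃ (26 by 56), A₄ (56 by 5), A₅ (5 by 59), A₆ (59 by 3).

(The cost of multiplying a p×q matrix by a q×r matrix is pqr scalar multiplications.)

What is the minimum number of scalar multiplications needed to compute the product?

Adjacent pairs: A₁A₂ = 4·2·26 = 208; A₂A₃ = 2·26·56 = 2912; A₃A₄ = 26·56·5 = 7280; A₄A₅ = 56·5·59 = 16520; A₅A₆ = 5·59·3 = 885.
Length 3: A₁..A₃: k=1: 0+2912+4·2·56=3360; k=2: 208+0+4·26·56=6032 → min 3360 | A₂..A₄: k=2: 0+7280+2·26·5=7540; k=3: 2912+0+2·56·5=3472 → min 3472 | A₃..A₅: k=3: 0+16520+26·56·59=102424; k=4: 7280+0+26·5·59=14950 → min 14950 | A₄..A₆: k=4: 0+885+56·5·3=1725; k=5: 16520+0+56·59·3=26432 → min 1725.
Length 4: A₁..A₄: k=1: 0+3472+4·2·5=3512; k=2: 208+7280+4·26·5=8008; k=3: 3360+0+4·56·5=4480 → min 3512 | A₂..A₅: k=2: 0+14950+2·26·59=18018; k=3: 2912+16520+2·56·59=26040; k=4: 3472+0+2·5·59=4062 → min 4062 | A₃..A₆: k=3: 0+1725+26·56·3=6093; k=4: 7280+885+26·5·3=8555; k=5: 14950+0+26·59·3=19552 → min 6093.
Length 5: A₁..A₅: k=1: 0+4062+4·2·59=4534; k=2: 208+14950+4·26·59=21294; k=3: 3360+16520+4·56·59=33096; k=4: 3512+0+4·5·59=4692 → min 4534 | A₂..A₆: k=2: 0+6093+2·26·3=6249; k=3: 2912+1725+2·56·3=4973; k=4: 3472+885+2·5·3=4387; k=5: 4062+0+2·59·3=4416 → min 4387.
Length 6: A₁..A₆: k=1: 0+4387+4·2·3=4411; k=2: 208+6093+4·26·3=6613; k=3: 3360+1725+4·56·3=5757; k=4: 3512+885+4·5·3=4457; k=5: 4534+0+4·59·3=5242 → min 4411.
Optimal order: (A₁·(((A₂·A₃)·A₄)·(A₅·A₆))) with cost 4411.

4411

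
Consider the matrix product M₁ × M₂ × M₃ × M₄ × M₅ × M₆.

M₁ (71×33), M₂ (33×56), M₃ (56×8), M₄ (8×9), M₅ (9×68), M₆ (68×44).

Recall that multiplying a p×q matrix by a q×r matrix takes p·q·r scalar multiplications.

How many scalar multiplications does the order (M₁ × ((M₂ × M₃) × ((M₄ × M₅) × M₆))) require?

158324

(M₂ × M₃): 33×56 by 56×8 → 33×8, cost 33·56·8 = 14784
(M₄ × M₅): 8×9 by 9×68 → 8×68, cost 8·9·68 = 4896
((M₄ × M₅) × M₆): 8×68 by 68×44 → 8×44, cost 8·68·44 = 23936; cumulative 28832
((M₂ × M₃) × ((M₄ × M₅) × M₆)): 33×8 by 8×44 → 33×44, cost 33·8·44 = 11616; cumulative 55232
(M₁ × ((M₂ × M₃) × ((M₄ × M₅) × M₆))): 71×33 by 33×44 → 71×44, cost 71·33·44 = 103092; cumulative 158324
Total: 158324 scalar multiplications.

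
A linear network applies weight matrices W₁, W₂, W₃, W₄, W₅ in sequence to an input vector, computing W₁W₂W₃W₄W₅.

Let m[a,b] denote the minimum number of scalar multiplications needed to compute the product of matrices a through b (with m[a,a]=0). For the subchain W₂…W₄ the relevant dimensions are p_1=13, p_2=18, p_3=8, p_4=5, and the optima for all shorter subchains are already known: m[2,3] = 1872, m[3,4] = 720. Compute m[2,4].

m[2,4] = min over k∈[2,3] of m[2,k]+m[k+1,4]+p_{1}·p_k·p_{4}.
k=2: 0 + 720 + 13·18·5 = 1890; k=3: 1872 + 0 + 13·8·5 = 2392.
Minimum: 1890 at k=2.

1890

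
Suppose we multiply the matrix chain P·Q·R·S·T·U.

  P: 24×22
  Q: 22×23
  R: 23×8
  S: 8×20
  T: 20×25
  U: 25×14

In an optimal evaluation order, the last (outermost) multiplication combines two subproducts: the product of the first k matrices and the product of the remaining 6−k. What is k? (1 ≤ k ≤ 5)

3

Adjacent pairs: PQ = 24·22·23 = 12144; QR = 22·23·8 = 4048; RS = 23·8·20 = 3680; ST = 8·20·25 = 4000; TU = 20·25·14 = 7000.
Length 3: P..R: k=1: 0+4048+24·22·8=8272; k=2: 12144+0+24·23·8=16560 → min 8272 | Q..S: k=2: 0+3680+22·23·20=13800; k=3: 4048+0+22·8·20=7568 → min 7568 | R..T: k=3: 0+4000+23·8·25=8600; k=4: 3680+0+23·20·25=15180 → min 8600 | S..U: k=4: 0+7000+8·20·14=9240; k=5: 4000+0+8·25·14=6800 → min 6800.
Length 4: P..S: k=1: 0+7568+24·22·20=18128; k=2: 12144+3680+24·23·20=26864; k=3: 8272+0+24·8·20=12112 → min 12112 | Q..T: k=2: 0+8600+22·23·25=21250; k=3: 4048+4000+22·8·25=12448; k=4: 7568+0+22·20·25=18568 → min 12448 | R..U: k=3: 0+6800+23·8·14=9376; k=4: 3680+7000+23·20·14=17120; k=5: 8600+0+23·25·14=16650 → min 9376.
Length 5: P..T: k=1: 0+12448+24·22·25=25648; k=2: 12144+8600+24·23·25=34544; k=3: 8272+4000+24·8·25=17072; k=4: 12112+0+24·20·25=24112 → min 17072 | Q..U: k=2: 0+9376+22·23·14=16460; k=3: 4048+6800+22·8·14=13312; k=4: 7568+7000+22·20·14=20728; k=5: 12448+0+22·25·14=20148 → min 13312.
Top-level splits: k=1: (P..P)·(Q..U) → 0+13312+24·22·14 = 20704; k=2: (P..Q)·(R..U) → 12144+9376+24·23·14 = 29248; k=3: (P..R)·(S..U) → 8272+6800+24·8·14 = 17760; k=4: (P..S)·(T..U) → 12112+7000+24·20·14 = 25832; k=5: (P..T)·(U..U) → 17072+0+24·25·14 = 25472.
Best split is after R, i.e. k = 3.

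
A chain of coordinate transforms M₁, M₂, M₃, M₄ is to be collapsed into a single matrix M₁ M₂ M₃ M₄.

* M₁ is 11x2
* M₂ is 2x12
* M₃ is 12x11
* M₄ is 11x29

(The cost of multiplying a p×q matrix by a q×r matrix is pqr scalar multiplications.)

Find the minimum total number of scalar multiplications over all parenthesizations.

Adjacent pairs: M₁M₂ = 11·2·12 = 264; M₂M₃ = 2·12·11 = 264; M₃M₄ = 12·11·29 = 3828.
Length 3: M₁..M₃: k=1: 0+264+11·2·11=506; k=2: 264+0+11·12·11=1716 → min 506 | M₂..M₄: k=2: 0+3828+2·12·29=4524; k=3: 264+0+2·11·29=902 → min 902.
Length 4: M₁..M₄: k=1: 0+902+11·2·29=1540; k=2: 264+3828+11·12·29=7920; k=3: 506+0+11·11·29=4015 → min 1540.
Optimal order: (M₁ ((M₂ M₃) M₄)) with cost 1540.

1540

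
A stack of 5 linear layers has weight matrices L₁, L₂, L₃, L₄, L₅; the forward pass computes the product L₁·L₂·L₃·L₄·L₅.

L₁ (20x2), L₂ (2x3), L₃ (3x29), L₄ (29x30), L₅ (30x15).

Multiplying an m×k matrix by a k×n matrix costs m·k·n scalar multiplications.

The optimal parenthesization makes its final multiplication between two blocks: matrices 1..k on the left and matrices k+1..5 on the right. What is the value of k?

Adjacent pairs: L₁L₂ = 20·2·3 = 120; L₂L₃ = 2·3·29 = 174; L₃L₄ = 3·29·30 = 2610; L₄L₅ = 29·30·15 = 13050.
Length 3: L₁..L₃: k=1: 0+174+20·2·29=1334; k=2: 120+0+20·3·29=1860 → min 1334 | L₂..L₄: k=2: 0+2610+2·3·30=2790; k=3: 174+0+2·29·30=1914 → min 1914 | L₃..L₅: k=3: 0+13050+3·29·15=14355; k=4: 2610+0+3·30·15=3960 → min 3960.
Length 4: L₁..L₄: k=1: 0+1914+20·2·30=3114; k=2: 120+2610+20·3·30=4530; k=3: 1334+0+20·29·30=18734 → min 3114 | L₂..L₅: k=2: 0+3960+2·3·15=4050; k=3: 174+13050+2·29·15=14094; k=4: 1914+0+2·30·15=2814 → min 2814.
Top-level splits: k=1: (L₁..L₁)·(L₂..L₅) → 0+2814+20·2·15 = 3414; k=2: (L₁..L₂)·(L₃..L₅) → 120+3960+20·3·15 = 4980; k=3: (L₁..L₃)·(L₄..L₅) → 1334+13050+20·29·15 = 23084; k=4: (L₁..L₄)·(L₅..L₅) → 3114+0+20·30·15 = 12114.
Best split is after L₁, i.e. k = 1.

1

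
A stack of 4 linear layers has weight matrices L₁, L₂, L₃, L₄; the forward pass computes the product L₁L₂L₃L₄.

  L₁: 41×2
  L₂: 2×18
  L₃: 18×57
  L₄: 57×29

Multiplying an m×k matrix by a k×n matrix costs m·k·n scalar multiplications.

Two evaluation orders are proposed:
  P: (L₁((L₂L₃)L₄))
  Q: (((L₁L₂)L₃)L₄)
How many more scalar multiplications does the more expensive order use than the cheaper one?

103579

Order P = (L₁((L₂L₃)L₄)): (L₂L₃): 2×18 by 18×57 → 2×57, cost 2·18·57 = 2052; ((L₂L₃)L₄): 2×57 by 57×29 → 2×29, cost 2·57·29 = 3306; cumulative 5358; (L₁((L₂L₃)L₄)): 41×2 by 2×29 → 41×29, cost 41·2·29 = 2378; cumulative 7736. Total 7736.
Order Q = (((L₁L₂)L₃)L₄): (L₁L₂): 41×2 by 2×18 → 41×18, cost 41·2·18 = 1476; ((L₁L₂)L₃): 41×18 by 18×57 → 41×57, cost 41·18·57 = 42066; cumulative 43542; (((L₁L₂)L₃)L₄): 41×57 by 57×29 → 41×29, cost 41·57·29 = 67773; cumulative 111315. Total 111315.
Difference: |7736 − 111315| = 103579.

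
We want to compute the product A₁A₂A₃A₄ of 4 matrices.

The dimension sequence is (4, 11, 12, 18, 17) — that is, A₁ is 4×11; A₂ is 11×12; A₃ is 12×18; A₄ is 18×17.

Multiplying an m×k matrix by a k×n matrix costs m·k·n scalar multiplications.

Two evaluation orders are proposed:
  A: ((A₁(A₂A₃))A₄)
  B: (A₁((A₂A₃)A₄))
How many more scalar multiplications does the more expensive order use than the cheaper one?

Order A = ((A₁(A₂A₃))A₄): (A₂A₃): 11×12 by 12×18 → 11×18, cost 11·12·18 = 2376; (A₁(A₂A₃)): 4×11 by 11×18 → 4×18, cost 4·11·18 = 792; cumulative 3168; ((A₁(A₂A₃))A₄): 4×18 by 18×17 → 4×17, cost 4·18·17 = 1224; cumulative 4392. Total 4392.
Order B = (A₁((A₂A₃)A₄)): (A₂A₃): 11×12 by 12×18 → 11×18, cost 11·12·18 = 2376; ((A₂A₃)A₄): 11×18 by 18×17 → 11×17, cost 11·18·17 = 3366; cumulative 5742; (A₁((A₂A₃)A₄)): 4×11 by 11×17 → 4×17, cost 4·11·17 = 748; cumulative 6490. Total 6490.
Difference: |4392 − 6490| = 2098.

2098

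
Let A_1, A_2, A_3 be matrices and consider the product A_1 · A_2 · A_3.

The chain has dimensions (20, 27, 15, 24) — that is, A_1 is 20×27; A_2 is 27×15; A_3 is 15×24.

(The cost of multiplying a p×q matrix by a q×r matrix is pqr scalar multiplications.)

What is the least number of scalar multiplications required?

15300

Order (A_1 · (A_2 · A_3)): (A_2 · A_3): 27×15 by 15×24 → 27×24, cost 27·15·24 = 9720; (A_1 · (A_2 · A_3)): 20×27 by 27×24 → 20×24, cost 20·27·24 = 12960; cumulative 22680. Total 22680.
Order ((A_1 · A_2) · A_3): (A_1 · A_2): 20×27 by 27×15 → 20×15, cost 20·27·15 = 8100; ((A_1 · A_2) · A_3): 20×15 by 15×24 → 20×24, cost 20·15·24 = 7200; cumulative 15300. Total 15300.
Minimum: 15300.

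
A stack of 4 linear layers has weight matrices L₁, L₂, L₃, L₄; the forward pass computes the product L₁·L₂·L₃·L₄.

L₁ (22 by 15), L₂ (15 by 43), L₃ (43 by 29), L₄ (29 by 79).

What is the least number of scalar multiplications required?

78677

Adjacent pairs: L₁L₂ = 22·15·43 = 14190; L₂L₃ = 15·43·29 = 18705; L₃L₄ = 43·29·79 = 98513.
Length 3: L₁..L₃: k=1: 0+18705+22·15·29=28275; k=2: 14190+0+22·43·29=41624 → min 28275 | L₂..L₄: k=2: 0+98513+15·43·79=149468; k=3: 18705+0+15·29·79=53070 → min 53070.
Length 4: L₁..L₄: k=1: 0+53070+22·15·79=79140; k=2: 14190+98513+22·43·79=187437; k=3: 28275+0+22·29·79=78677 → min 78677.
Optimal order: ((L₁·(L₂·L₃))·L₄) with cost 78677.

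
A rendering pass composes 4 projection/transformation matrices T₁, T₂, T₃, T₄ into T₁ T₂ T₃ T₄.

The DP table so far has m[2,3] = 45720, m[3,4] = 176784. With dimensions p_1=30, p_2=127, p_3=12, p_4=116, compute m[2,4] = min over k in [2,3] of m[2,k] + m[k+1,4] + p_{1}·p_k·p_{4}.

87480

m[2,4] = min over k∈[2,3] of m[2,k]+m[k+1,4]+p_{1}·p_k·p_{4}.
k=2: 0 + 176784 + 30·127·116 = 618744; k=3: 45720 + 0 + 30·12·116 = 87480.
Minimum: 87480 at k=3.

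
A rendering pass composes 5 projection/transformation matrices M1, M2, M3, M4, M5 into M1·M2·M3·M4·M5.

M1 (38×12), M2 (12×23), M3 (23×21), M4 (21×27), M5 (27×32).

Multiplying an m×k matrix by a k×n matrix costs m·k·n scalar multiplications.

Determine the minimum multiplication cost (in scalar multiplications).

37560

Adjacent pairs: M1M2 = 38·12·23 = 10488; M2M3 = 12·23·21 = 5796; M3M4 = 23·21·27 = 13041; M4M5 = 21·27·32 = 18144.
Length 3: M1..M3: k=1: 0+5796+38·12·21=15372; k=2: 10488+0+38·23·21=28842 → min 15372 | M2..M4: k=2: 0+13041+12·23·27=20493; k=3: 5796+0+12·21·27=12600 → min 12600 | M3..M5: k=3: 0+18144+23·21·32=33600; k=4: 13041+0+23·27·32=32913 → min 32913.
Length 4: M1..M4: k=1: 0+12600+38·12·27=24912; k=2: 10488+13041+38·23·27=47127; k=3: 15372+0+38·21·27=36918 → min 24912 | M2..M5: k=2: 0+32913+12·23·32=41745; k=3: 5796+18144+12·21·32=32004; k=4: 12600+0+12·27·32=22968 → min 22968.
Length 5: M1..M5: k=1: 0+22968+38·12·32=37560; k=2: 10488+32913+38·23·32=71369; k=3: 15372+18144+38·21·32=59052; k=4: 24912+0+38·27·32=57744 → min 37560.
Optimal order: (M1·(((M2·M3)·M4)·M5)) with cost 37560.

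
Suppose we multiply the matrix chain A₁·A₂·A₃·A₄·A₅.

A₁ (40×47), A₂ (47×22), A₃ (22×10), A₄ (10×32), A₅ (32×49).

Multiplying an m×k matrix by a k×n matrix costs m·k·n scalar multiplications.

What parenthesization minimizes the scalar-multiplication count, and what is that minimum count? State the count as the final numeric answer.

Adjacent pairs: A₁A₂ = 40·47·22 = 41360; A₂A₃ = 47·22·10 = 10340; A₃A₄ = 22·10·32 = 7040; A₄A₅ = 10·32·49 = 15680.
Length 3: A₁..A₃: k=1: 0+10340+40·47·10=29140; k=2: 41360+0+40·22·10=50160 → min 29140 | A₂..A₄: k=2: 0+7040+47·22·32=40128; k=3: 10340+0+47·10·32=25380 → min 25380 | A₃..A₅: k=3: 0+15680+22·10·49=26460; k=4: 7040+0+22·32·49=41536 → min 26460.
Length 4: A₁..A₄: k=1: 0+25380+40·47·32=85540; k=2: 41360+7040+40·22·32=76560; k=3: 29140+0+40·10·32=41940 → min 41940 | A₂..A₅: k=2: 0+26460+47·22·49=77126; k=3: 10340+15680+47·10·49=49050; k=4: 25380+0+47·32·49=99076 → min 49050.
Length 5: A₁..A₅: k=1: 0+49050+40·47·49=141170; k=2: 41360+26460+40·22·49=110940; k=3: 29140+15680+40·10·49=64420; k=4: 41940+0+40·32·49=104660 → min 64420.
Optimal parenthesization: ((A₁·(A₂·A₃))·(A₄·A₅)) with cost 64420.

64420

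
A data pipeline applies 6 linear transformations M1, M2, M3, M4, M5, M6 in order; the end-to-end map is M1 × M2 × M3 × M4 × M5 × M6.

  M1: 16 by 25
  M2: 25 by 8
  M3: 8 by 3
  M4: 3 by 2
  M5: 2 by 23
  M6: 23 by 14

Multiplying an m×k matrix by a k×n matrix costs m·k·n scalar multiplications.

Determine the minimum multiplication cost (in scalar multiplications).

Adjacent pairs: M1M2 = 16·25·8 = 3200; M2M3 = 25·8·3 = 600; M3M4 = 8·3·2 = 48; M4M5 = 3·2·23 = 138; M5M6 = 2·23·14 = 644.
Length 3: M1..M3: k=1: 0+600+16·25·3=1800; k=2: 3200+0+16·8·3=3584 → min 1800 | M2..M4: k=2: 0+48+25·8·2=448; k=3: 600+0+25·3·2=750 → min 448 | M3..M5: k=3: 0+138+8·3·23=690; k=4: 48+0+8·2·23=416 → min 416 | M4..M6: k=4: 0+644+3·2·14=728; k=5: 138+0+3·23·14=1104 → min 728.
Length 4: M1..M4: k=1: 0+448+16·25·2=1248; k=2: 3200+48+16·8·2=3504; k=3: 1800+0+16·3·2=1896 → min 1248 | M2..M5: k=2: 0+416+25·8·23=5016; k=3: 600+138+25·3·23=2463; k=4: 448+0+25·2·23=1598 → min 1598 | M3..M6: k=3: 0+728+8·3·14=1064; k=4: 48+644+8·2·14=916; k=5: 416+0+8·23·14=2992 → min 916.
Length 5: M1..M5: k=1: 0+1598+16·25·23=10798; k=2: 3200+416+16·8·23=6560; k=3: 1800+138+16·3·23=3042; k=4: 1248+0+16·2·23=1984 → min 1984 | M2..M6: k=2: 0+916+25·8·14=3716; k=3: 600+728+25·3·14=2378; k=4: 448+644+25·2·14=1792; k=5: 1598+0+25·23·14=9648 → min 1792.
Length 6: M1..M6: k=1: 0+1792+16·25·14=7392; k=2: 3200+916+16·8·14=5908; k=3: 1800+728+16·3·14=3200; k=4: 1248+644+16·2·14=2340; k=5: 1984+0+16·23·14=7136 → min 2340.
Optimal order: ((M1 × (M2 × (M3 × M4))) × (M5 × M6)) with cost 2340.

2340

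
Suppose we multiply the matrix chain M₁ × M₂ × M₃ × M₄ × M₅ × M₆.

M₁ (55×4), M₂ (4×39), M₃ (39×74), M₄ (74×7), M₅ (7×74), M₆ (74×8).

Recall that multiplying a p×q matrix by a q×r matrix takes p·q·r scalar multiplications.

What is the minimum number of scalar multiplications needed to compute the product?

19744

Adjacent pairs: M₁M₂ = 55·4·39 = 8580; M₂M₃ = 4·39·74 = 11544; M₃M₄ = 39·74·7 = 20202; M₄M₅ = 74·7·74 = 38332; M₅M₆ = 7·74·8 = 4144.
Length 3: M₁..M₃: k=1: 0+11544+55·4·74=27824; k=2: 8580+0+55·39·74=167310 → min 27824 | M₂..M₄: k=2: 0+20202+4·39·7=21294; k=3: 11544+0+4·74·7=13616 → min 13616 | M₃..M₅: k=3: 0+38332+39·74·74=251896; k=4: 20202+0+39·7·74=40404 → min 40404 | M₄..M₆: k=4: 0+4144+74·7·8=8288; k=5: 38332+0+74·74·8=82140 → min 8288.
Length 4: M₁..M₄: k=1: 0+13616+55·4·7=15156; k=2: 8580+20202+55·39·7=43797; k=3: 27824+0+55·74·7=56314 → min 15156 | M₂..M₅: k=2: 0+40404+4·39·74=51948; k=3: 11544+38332+4·74·74=71780; k=4: 13616+0+4·7·74=15688 → min 15688 | M₃..M₆: k=3: 0+8288+39·74·8=31376; k=4: 20202+4144+39·7·8=26530; k=5: 40404+0+39·74·8=63492 → min 26530.
Length 5: M₁..M₅: k=1: 0+15688+55·4·74=31968; k=2: 8580+40404+55·39·74=207714; k=3: 27824+38332+55·74·74=367336; k=4: 15156+0+55·7·74=43646 → min 31968 | M₂..M₆: k=2: 0+26530+4·39·8=27778; k=3: 11544+8288+4·74·8=22200; k=4: 13616+4144+4·7·8=17984; k=5: 15688+0+4·74·8=18056 → min 17984.
Length 6: M₁..M₆: k=1: 0+17984+55·4·8=19744; k=2: 8580+26530+55·39·8=52270; k=3: 27824+8288+55·74·8=68672; k=4: 15156+4144+55·7·8=22380; k=5: 31968+0+55·74·8=64528 → min 19744.
Optimal order: (M₁ × (((M₂ × M₃) × M₄) × (M₅ × M₆))) with cost 19744.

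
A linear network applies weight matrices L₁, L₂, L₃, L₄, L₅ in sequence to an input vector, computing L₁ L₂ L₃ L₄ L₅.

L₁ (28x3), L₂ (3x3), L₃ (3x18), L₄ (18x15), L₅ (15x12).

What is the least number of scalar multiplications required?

Adjacent pairs: L₁L₂ = 28·3·3 = 252; L₂L₃ = 3·3·18 = 162; L₃L₄ = 3·18·15 = 810; L₄L₅ = 18·15·12 = 3240.
Length 3: L₁..L₃: k=1: 0+162+28·3·18=1674; k=2: 252+0+28·3·18=1764 → min 1674 | L₂..L₄: k=2: 0+810+3·3·15=945; k=3: 162+0+3·18·15=972 → min 945 | L₃..L₅: k=3: 0+3240+3·18·12=3888; k=4: 810+0+3·15·12=1350 → min 1350.
Length 4: L₁..L₄: k=1: 0+945+28·3·15=2205; k=2: 252+810+28·3·15=2322; k=3: 1674+0+28·18·15=9234 → min 2205 | L₂..L₅: k=2: 0+1350+3·3·12=1458; k=3: 162+3240+3·18·12=4050; k=4: 945+0+3·15·12=1485 → min 1458.
Length 5: L₁..L₅: k=1: 0+1458+28·3·12=2466; k=2: 252+1350+28·3·12=2610; k=3: 1674+3240+28·18·12=10962; k=4: 2205+0+28·15·12=7245 → min 2466.
Optimal order: (L₁ (L₂ ((L₃ L₄) L₅))) with cost 2466.

2466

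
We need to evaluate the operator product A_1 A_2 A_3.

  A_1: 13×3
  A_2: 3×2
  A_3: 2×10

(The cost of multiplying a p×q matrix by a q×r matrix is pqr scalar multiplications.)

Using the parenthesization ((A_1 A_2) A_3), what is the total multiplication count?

338

(A_1 A_2): 13×3 by 3×2 → 13×2, cost 13·3·2 = 78
((A_1 A_2) A_3): 13×2 by 2×10 → 13×10, cost 13·2·10 = 260; cumulative 338
Total: 338 scalar multiplications.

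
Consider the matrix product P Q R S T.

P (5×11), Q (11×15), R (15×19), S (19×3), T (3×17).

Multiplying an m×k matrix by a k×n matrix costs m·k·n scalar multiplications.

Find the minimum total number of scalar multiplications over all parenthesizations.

Adjacent pairs: PQ = 5·11·15 = 825; QR = 11·15·19 = 3135; RS = 15·19·3 = 855; ST = 19·3·17 = 969.
Length 3: P..R: k=1: 0+3135+5·11·19=4180; k=2: 825+0+5·15·19=2250 → min 2250 | Q..S: k=2: 0+855+11·15·3=1350; k=3: 3135+0+11·19·3=3762 → min 1350 | R..T: k=3: 0+969+15·19·17=5814; k=4: 855+0+15·3·17=1620 → min 1620.
Length 4: P..S: k=1: 0+1350+5·11·3=1515; k=2: 825+855+5·15·3=1905; k=3: 2250+0+5·19·3=2535 → min 1515 | Q..T: k=2: 0+1620+11·15·17=4425; k=3: 3135+969+11·19·17=7657; k=4: 1350+0+11·3·17=1911 → min 1911.
Length 5: P..T: k=1: 0+1911+5·11·17=2846; k=2: 825+1620+5·15·17=3720; k=3: 2250+969+5·19·17=4834; k=4: 1515+0+5·3·17=1770 → min 1770.
Optimal order: ((P (Q (R S))) T) with cost 1770.

1770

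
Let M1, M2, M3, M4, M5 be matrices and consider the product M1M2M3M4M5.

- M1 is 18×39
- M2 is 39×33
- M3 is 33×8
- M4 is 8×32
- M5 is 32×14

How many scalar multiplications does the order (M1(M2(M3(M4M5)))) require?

(M4M5): 8×32 by 32×14 → 8×14, cost 8·32·14 = 3584
(M3(M4M5)): 33×8 by 8×14 → 33×14, cost 33·8·14 = 3696; cumulative 7280
(M2(M3(M4M5))): 39×33 by 33×14 → 39×14, cost 39·33·14 = 18018; cumulative 25298
(M1(M2(M3(M4M5)))): 18×39 by 39×14 → 18×14, cost 18·39·14 = 9828; cumulative 35126
Total: 35126 scalar multiplications.

35126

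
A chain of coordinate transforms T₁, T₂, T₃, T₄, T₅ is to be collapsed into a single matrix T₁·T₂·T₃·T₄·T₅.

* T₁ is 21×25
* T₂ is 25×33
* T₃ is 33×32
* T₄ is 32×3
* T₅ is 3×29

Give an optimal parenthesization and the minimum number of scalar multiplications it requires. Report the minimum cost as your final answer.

Adjacent pairs: T₁T₂ = 21·25·33 = 17325; T₂T₃ = 25·33·32 = 26400; T₃T₄ = 33·32·3 = 3168; T₄T₅ = 32·3·29 = 2784.
Length 3: T₁..T₃: k=1: 0+26400+21·25·32=43200; k=2: 17325+0+21·33·32=39501 → min 39501 | T₂..T₄: k=2: 0+3168+25·33·3=5643; k=3: 26400+0+25·32·3=28800 → min 5643 | T₃..T₅: k=3: 0+2784+33·32·29=33408; k=4: 3168+0+33·3·29=6039 → min 6039.
Length 4: T₁..T₄: k=1: 0+5643+21·25·3=7218; k=2: 17325+3168+21·33·3=22572; k=3: 39501+0+21·32·3=41517 → min 7218 | T₂..T₅: k=2: 0+6039+25·33·29=29964; k=3: 26400+2784+25·32·29=52384; k=4: 5643+0+25·3·29=7818 → min 7818.
Length 5: T₁..T₅: k=1: 0+7818+21·25·29=23043; k=2: 17325+6039+21·33·29=43461; k=3: 39501+2784+21·32·29=61773; k=4: 7218+0+21·3·29=9045 → min 9045.
Optimal parenthesization: ((T₁·(T₂·(T₃·T₄)))·T₅) with cost 9045.

9045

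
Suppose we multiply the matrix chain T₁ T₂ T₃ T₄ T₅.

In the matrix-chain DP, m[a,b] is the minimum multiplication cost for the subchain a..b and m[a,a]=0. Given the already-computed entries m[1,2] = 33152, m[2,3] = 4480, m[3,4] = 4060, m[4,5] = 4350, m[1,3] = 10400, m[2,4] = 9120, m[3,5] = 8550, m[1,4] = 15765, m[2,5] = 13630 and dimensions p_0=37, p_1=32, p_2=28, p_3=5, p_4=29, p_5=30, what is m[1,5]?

m[1,5] = min over k∈[1,4] of m[1,k]+m[k+1,5]+p_{0}·p_k·p_{5}.
k=1: 0 + 13630 + 37·32·30 = 49150; k=2: 33152 + 8550 + 37·28·30 = 72782; k=3: 10400 + 4350 + 37·5·30 = 20300; k=4: 15765 + 0 + 37·29·30 = 47955.
Minimum: 20300 at k=3.

20300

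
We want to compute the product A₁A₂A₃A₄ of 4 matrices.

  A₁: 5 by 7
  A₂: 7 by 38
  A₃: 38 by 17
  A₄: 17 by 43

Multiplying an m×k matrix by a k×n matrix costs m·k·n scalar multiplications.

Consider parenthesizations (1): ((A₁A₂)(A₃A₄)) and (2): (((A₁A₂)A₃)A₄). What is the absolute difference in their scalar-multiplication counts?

Order (1) = ((A₁A₂)(A₃A₄)): (A₁A₂): 5×7 by 7×38 → 5×38, cost 5·7·38 = 1330; (A₃A₄): 38×17 by 17×43 → 38×43, cost 38·17·43 = 27778; ((A₁A₂)(A₃A₄)): 5×38 by 38×43 → 5×43, cost 5·38·43 = 8170; cumulative 37278. Total 37278.
Order (2) = (((A₁A₂)A₃)A₄): (A₁A₂): 5×7 by 7×38 → 5×38, cost 5·7·38 = 1330; ((A₁A₂)A₃): 5×38 by 38×17 → 5×17, cost 5·38·17 = 3230; cumulative 4560; (((A₁A₂)A₃)A₄): 5×17 by 17×43 → 5×43, cost 5·17·43 = 3655; cumulative 8215. Total 8215.
Difference: |37278 − 8215| = 29063.

29063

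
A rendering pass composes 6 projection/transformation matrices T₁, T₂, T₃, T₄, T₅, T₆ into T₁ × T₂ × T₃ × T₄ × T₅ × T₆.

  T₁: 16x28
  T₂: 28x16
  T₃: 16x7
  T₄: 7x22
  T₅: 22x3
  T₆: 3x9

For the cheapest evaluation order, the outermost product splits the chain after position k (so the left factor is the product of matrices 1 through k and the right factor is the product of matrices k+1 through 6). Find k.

5

Adjacent pairs: T₁T₂ = 16·28·16 = 7168; T₂T₃ = 28·16·7 = 3136; T₃T₄ = 16·7·22 = 2464; T₄T₅ = 7·22·3 = 462; T₅T₆ = 22·3·9 = 594.
Length 3: T₁..T₃: k=1: 0+3136+16·28·7=6272; k=2: 7168+0+16·16·7=8960 → min 6272 | T₂..T₄: k=2: 0+2464+28·16·22=12320; k=3: 3136+0+28·7·22=7448 → min 7448 | T₃..T₅: k=3: 0+462+16·7·3=798; k=4: 2464+0+16·22·3=3520 → min 798 | T₄..T₆: k=4: 0+594+7·22·9=1980; k=5: 462+0+7·3·9=651 → min 651.
Length 4: T₁..T₄: k=1: 0+7448+16·28·22=17304; k=2: 7168+2464+16·16·22=15264; k=3: 6272+0+16·7·22=8736 → min 8736 | T₂..T₅: k=2: 0+798+28·16·3=2142; k=3: 3136+462+28·7·3=4186; k=4: 7448+0+28·22·3=9296 → min 2142 | T₃..T₆: k=3: 0+651+16·7·9=1659; k=4: 2464+594+16·22·9=6226; k=5: 798+0+16·3·9=1230 → min 1230.
Length 5: T₁..T₅: k=1: 0+2142+16·28·3=3486; k=2: 7168+798+16·16·3=8734; k=3: 6272+462+16·7·3=7070; k=4: 8736+0+16·22·3=9792 → min 3486 | T₂..T₆: k=2: 0+1230+28·16·9=5262; k=3: 3136+651+28·7·9=5551; k=4: 7448+594+28·22·9=13586; k=5: 2142+0+28·3·9=2898 → min 2898.
Top-level splits: k=1: (T₁..T₁)·(T₂..T₆) → 0+2898+16·28·9 = 6930; k=2: (T₁..T₂)·(T₃..T₆) → 7168+1230+16·16·9 = 10702; k=3: (T₁..T₃)·(T₄..T₆) → 6272+651+16·7·9 = 7931; k=4: (T₁..T₄)·(T₅..T₆) → 8736+594+16·22·9 = 12498; k=5: (T₁..T₅)·(T₆..T₆) → 3486+0+16·3·9 = 3918.
Best split is after T₅, i.e. k = 5.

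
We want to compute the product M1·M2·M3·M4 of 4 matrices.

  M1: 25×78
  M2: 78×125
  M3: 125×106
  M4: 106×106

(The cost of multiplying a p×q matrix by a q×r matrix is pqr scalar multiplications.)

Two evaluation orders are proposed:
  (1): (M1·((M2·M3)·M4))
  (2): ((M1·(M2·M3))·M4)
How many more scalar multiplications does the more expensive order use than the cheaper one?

Order (1) = (M1·((M2·M3)·M4)): (M2·M3): 78×125 by 125×106 → 78×106, cost 78·125·106 = 1033500; ((M2·M3)·M4): 78×106 by 106×106 → 78×106, cost 78·106·106 = 876408; cumulative 1909908; (M1·((M2·M3)·M4)): 25×78 by 78×106 → 25×106, cost 25·78·106 = 206700; cumulative 2116608. Total 2116608.
Order (2) = ((M1·(M2·M3))·M4): (M2·M3): 78×125 by 125×106 → 78×106, cost 78·125·106 = 1033500; (M1·(M2·M3)): 25×78 by 78×106 → 25×106, cost 25·78·106 = 206700; cumulative 1240200; ((M1·(M2·M3))·M4): 25×106 by 106×106 → 25×106, cost 25·106·106 = 280900; cumulative 1521100. Total 1521100.
Difference: |2116608 − 1521100| = 595508.

595508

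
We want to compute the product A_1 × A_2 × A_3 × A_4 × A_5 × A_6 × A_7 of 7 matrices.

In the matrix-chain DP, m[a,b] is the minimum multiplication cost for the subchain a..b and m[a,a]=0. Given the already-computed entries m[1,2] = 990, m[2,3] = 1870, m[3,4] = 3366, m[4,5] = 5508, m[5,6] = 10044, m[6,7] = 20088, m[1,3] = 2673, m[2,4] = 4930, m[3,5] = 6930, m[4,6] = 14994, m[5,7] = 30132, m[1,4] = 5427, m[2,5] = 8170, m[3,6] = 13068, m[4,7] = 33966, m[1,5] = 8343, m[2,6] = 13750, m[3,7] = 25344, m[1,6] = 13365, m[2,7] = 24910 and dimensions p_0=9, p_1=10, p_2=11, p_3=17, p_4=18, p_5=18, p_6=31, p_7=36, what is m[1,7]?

23409

m[1,7] = min over k∈[1,6] of m[1,k]+m[k+1,7]+p_{0}·p_k·p_{7}.
k=1: 0 + 24910 + 9·10·36 = 28150; k=2: 990 + 25344 + 9·11·36 = 29898; k=3: 2673 + 33966 + 9·17·36 = 42147; k=4: 5427 + 30132 + 9·18·36 = 41391; k=5: 8343 + 20088 + 9·18·36 = 34263; k=6: 13365 + 0 + 9·31·36 = 23409.
Minimum: 23409 at k=6.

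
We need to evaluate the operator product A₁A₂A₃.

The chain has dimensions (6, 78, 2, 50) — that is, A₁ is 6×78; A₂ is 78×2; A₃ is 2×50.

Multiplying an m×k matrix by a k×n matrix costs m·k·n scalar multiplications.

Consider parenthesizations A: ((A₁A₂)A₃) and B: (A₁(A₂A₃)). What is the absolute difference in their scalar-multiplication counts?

29664

Order A = ((A₁A₂)A₃): (A₁A₂): 6×78 by 78×2 → 6×2, cost 6·78·2 = 936; ((A₁A₂)A₃): 6×2 by 2×50 → 6×50, cost 6·2·50 = 600; cumulative 1536. Total 1536.
Order B = (A₁(A₂A₃)): (A₂A₃): 78×2 by 2×50 → 78×50, cost 78·2·50 = 7800; (A₁(A₂A₃)): 6×78 by 78×50 → 6×50, cost 6·78·50 = 23400; cumulative 31200. Total 31200.
Difference: |1536 − 31200| = 29664.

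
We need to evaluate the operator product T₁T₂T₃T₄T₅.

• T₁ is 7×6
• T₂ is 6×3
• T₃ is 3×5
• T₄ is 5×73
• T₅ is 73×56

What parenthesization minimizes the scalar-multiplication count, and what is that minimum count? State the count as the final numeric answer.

14661

Adjacent pairs: T₁T₂ = 7·6·3 = 126; T₂T₃ = 6·3·5 = 90; T₃T₄ = 3·5·73 = 1095; T₄T₅ = 5·73·56 = 20440.
Length 3: T₁..T₃: k=1: 0+90+7·6·5=300; k=2: 126+0+7·3·5=231 → min 231 | T₂..T₄: k=2: 0+1095+6·3·73=2409; k=3: 90+0+6·5·73=2280 → min 2280 | T₃..T₅: k=3: 0+20440+3·5·56=21280; k=4: 1095+0+3·73·56=13359 → min 13359.
Length 4: T₁..T₄: k=1: 0+2280+7·6·73=5346; k=2: 126+1095+7·3·73=2754; k=3: 231+0+7·5·73=2786 → min 2754 | T₂..T₅: k=2: 0+13359+6·3·56=14367; k=3: 90+20440+6·5·56=22210; k=4: 2280+0+6·73·56=26808 → min 14367.
Length 5: T₁..T₅: k=1: 0+14367+7·6·56=16719; k=2: 126+13359+7·3·56=14661; k=3: 231+20440+7·5·56=22631; k=4: 2754+0+7·73·56=31370 → min 14661.
Optimal parenthesization: ((T₁T₂)((T₃T₄)T₅)) with cost 14661.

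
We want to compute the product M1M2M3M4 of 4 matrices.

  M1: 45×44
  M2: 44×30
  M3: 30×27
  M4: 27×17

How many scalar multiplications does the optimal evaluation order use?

Adjacent pairs: M1M2 = 45·44·30 = 59400; M2M3 = 44·30·27 = 35640; M3M4 = 30·27·17 = 13770.
Length 3: M1..M3: k=1: 0+35640+45·44·27=89100; k=2: 59400+0+45·30·27=95850 → min 89100 | M2..M4: k=2: 0+13770+44·30·17=36210; k=3: 35640+0+44·27·17=55836 → min 36210.
Length 4: M1..M4: k=1: 0+36210+45·44·17=69870; k=2: 59400+13770+45·30·17=96120; k=3: 89100+0+45·27·17=109755 → min 69870.
Optimal order: (M1(M2(M3M4))) with cost 69870.

69870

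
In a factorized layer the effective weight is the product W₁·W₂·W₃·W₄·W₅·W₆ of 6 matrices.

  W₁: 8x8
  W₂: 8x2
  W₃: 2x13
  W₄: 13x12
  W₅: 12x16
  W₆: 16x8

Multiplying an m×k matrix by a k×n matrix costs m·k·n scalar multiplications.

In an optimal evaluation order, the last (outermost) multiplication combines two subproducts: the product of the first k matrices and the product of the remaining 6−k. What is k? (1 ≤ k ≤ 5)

Adjacent pairs: W₁W₂ = 8·8·2 = 128; W₂W₃ = 8·2·13 = 208; W₃W₄ = 2·13·12 = 312; W₄W₅ = 13·12·16 = 2496; W₅W₆ = 12·16·8 = 1536.
Length 3: W₁..W₃: k=1: 0+208+8·8·13=1040; k=2: 128+0+8·2·13=336 → min 336 | W₂..W₄: k=2: 0+312+8·2·12=504; k=3: 208+0+8·13·12=1456 → min 504 | W₃..W₅: k=3: 0+2496+2·13·16=2912; k=4: 312+0+2·12·16=696 → min 696 | W₄..W₆: k=4: 0+1536+13·12·8=2784; k=5: 2496+0+13·16·8=4160 → min 2784.
Length 4: W₁..W₄: k=1: 0+504+8·8·12=1272; k=2: 128+312+8·2·12=632; k=3: 336+0+8·13·12=1584 → min 632 | W₂..W₅: k=2: 0+696+8·2·16=952; k=3: 208+2496+8·13·16=4368; k=4: 504+0+8·12·16=2040 → min 952 | W₃..W₆: k=3: 0+2784+2·13·8=2992; k=4: 312+1536+2·12·8=2040; k=5: 696+0+2·16·8=952 → min 952.
Length 5: W₁..W₅: k=1: 0+952+8·8·16=1976; k=2: 128+696+8·2·16=1080; k=3: 336+2496+8·13·16=4496; k=4: 632+0+8·12·16=2168 → min 1080 | W₂..W₆: k=2: 0+952+8·2·8=1080; k=3: 208+2784+8·13·8=3824; k=4: 504+1536+8·12·8=2808; k=5: 952+0+8·16·8=1976 → min 1080.
Top-level splits: k=1: (W₁..W₁)·(W₂..W₆) → 0+1080+8·8·8 = 1592; k=2: (W₁..W₂)·(W₃..W₆) → 128+952+8·2·8 = 1208; k=3: (W₁..W₃)·(W₄..W₆) → 336+2784+8·13·8 = 3952; k=4: (W₁..W₄)·(W₅..W₆) → 632+1536+8·12·8 = 2936; k=5: (W₁..W₅)·(W₆..W₆) → 1080+0+8·16·8 = 2104.
Best split is after W₂, i.e. k = 2.

2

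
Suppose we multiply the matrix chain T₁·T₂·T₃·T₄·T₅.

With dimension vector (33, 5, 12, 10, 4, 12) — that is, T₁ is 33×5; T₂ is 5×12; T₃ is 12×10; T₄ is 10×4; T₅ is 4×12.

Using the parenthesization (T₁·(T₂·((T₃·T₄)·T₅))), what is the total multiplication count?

3756

(T₃·T₄): 12×10 by 10×4 → 12×4, cost 12·10·4 = 480
((T₃·T₄)·T₅): 12×4 by 4×12 → 12×12, cost 12·4·12 = 576; cumulative 1056
(T₂·((T₃·T₄)·T₅)): 5×12 by 12×12 → 5×12, cost 5·12·12 = 720; cumulative 1776
(T₁·(T₂·((T₃·T₄)·T₅))): 33×5 by 5×12 → 33×12, cost 33·5·12 = 1980; cumulative 3756
Total: 3756 scalar multiplications.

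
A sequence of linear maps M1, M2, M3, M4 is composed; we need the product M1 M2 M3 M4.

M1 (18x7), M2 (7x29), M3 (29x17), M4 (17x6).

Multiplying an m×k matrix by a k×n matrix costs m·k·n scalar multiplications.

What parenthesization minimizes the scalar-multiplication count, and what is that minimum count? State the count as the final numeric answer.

Adjacent pairs: M1M2 = 18·7·29 = 3654; M2M3 = 7·29·17 = 3451; M3M4 = 29·17·6 = 2958.
Length 3: M1..M3: k=1: 0+3451+18·7·17=5593; k=2: 3654+0+18·29·17=12528 → min 5593 | M2..M4: k=2: 0+2958+7·29·6=4176; k=3: 3451+0+7·17·6=4165 → min 4165.
Length 4: M1..M4: k=1: 0+4165+18·7·6=4921; k=2: 3654+2958+18·29·6=9744; k=3: 5593+0+18·17·6=7429 → min 4921.
Optimal parenthesization: (M1 ((M2 M3) M4)) with cost 4921.

4921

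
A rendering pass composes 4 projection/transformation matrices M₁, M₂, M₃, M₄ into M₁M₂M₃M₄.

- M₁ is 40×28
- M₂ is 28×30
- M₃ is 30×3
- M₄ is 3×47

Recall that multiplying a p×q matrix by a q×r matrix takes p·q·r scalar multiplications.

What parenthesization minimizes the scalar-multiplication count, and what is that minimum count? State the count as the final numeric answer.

11520

Adjacent pairs: M₁M₂ = 40·28·30 = 33600; M₂M₃ = 28·30·3 = 2520; M₃M₄ = 30·3·47 = 4230.
Length 3: M₁..M₃: k=1: 0+2520+40·28·3=5880; k=2: 33600+0+40·30·3=37200 → min 5880 | M₂..M₄: k=2: 0+4230+28·30·47=43710; k=3: 2520+0+28·3·47=6468 → min 6468.
Length 4: M₁..M₄: k=1: 0+6468+40·28·47=59108; k=2: 33600+4230+40·30·47=94230; k=3: 5880+0+40·3·47=11520 → min 11520.
Optimal parenthesization: ((M₁(M₂M₃))M₄) with cost 11520.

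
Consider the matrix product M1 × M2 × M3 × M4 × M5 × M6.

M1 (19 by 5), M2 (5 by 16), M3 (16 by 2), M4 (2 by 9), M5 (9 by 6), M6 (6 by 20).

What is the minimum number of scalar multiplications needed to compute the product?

Adjacent pairs: M1M2 = 19·5·16 = 1520; M2M3 = 5·16·2 = 160; M3M4 = 16·2·9 = 288; M4M5 = 2·9·6 = 108; M5M6 = 9·6·20 = 1080.
Length 3: M1..M3: k=1: 0+160+19·5·2=350; k=2: 1520+0+19·16·2=2128 → min 350 | M2..M4: k=2: 0+288+5·16·9=1008; k=3: 160+0+5·2·9=250 → min 250 | M3..M5: k=3: 0+108+16·2·6=300; k=4: 288+0+16·9·6=1152 → min 300 | M4..M6: k=4: 0+1080+2·9·20=1440; k=5: 108+0+2·6·20=348 → min 348.
Length 4: M1..M4: k=1: 0+250+19·5·9=1105; k=2: 1520+288+19·16·9=4544; k=3: 350+0+19·2·9=692 → min 692 | M2..M5: k=2: 0+300+5·16·6=780; k=3: 160+108+5·2·6=328; k=4: 250+0+5·9·6=520 → min 328 | M3..M6: k=3: 0+348+16·2·20=988; k=4: 288+1080+16·9·20=4248; k=5: 300+0+16·6·20=2220 → min 988.
Length 5: M1..M5: k=1: 0+328+19·5·6=898; k=2: 1520+300+19·16·6=3644; k=3: 350+108+19·2·6=686; k=4: 692+0+19·9·6=1718 → min 686 | M2..M6: k=2: 0+988+5·16·20=2588; k=3: 160+348+5·2·20=708; k=4: 250+1080+5·9·20=2230; k=5: 328+0+5·6·20=928 → min 708.
Length 6: M1..M6: k=1: 0+708+19·5·20=2608; k=2: 1520+988+19·16·20=8588; k=3: 350+348+19·2·20=1458; k=4: 692+1080+19·9·20=5192; k=5: 686+0+19·6·20=2966 → min 1458.
Optimal order: ((M1 × (M2 × M3)) × ((M4 × M5) × M6)) with cost 1458.

1458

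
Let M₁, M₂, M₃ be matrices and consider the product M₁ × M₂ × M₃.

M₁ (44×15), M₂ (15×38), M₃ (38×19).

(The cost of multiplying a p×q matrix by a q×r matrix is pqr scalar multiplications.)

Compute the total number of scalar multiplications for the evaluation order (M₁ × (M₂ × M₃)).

(M₂ × M₃): 15×38 by 38×19 → 15×19, cost 15·38·19 = 10830
(M₁ × (M₂ × M₃)): 44×15 by 15×19 → 44×19, cost 44·15·19 = 12540; cumulative 23370
Total: 23370 scalar multiplications.

23370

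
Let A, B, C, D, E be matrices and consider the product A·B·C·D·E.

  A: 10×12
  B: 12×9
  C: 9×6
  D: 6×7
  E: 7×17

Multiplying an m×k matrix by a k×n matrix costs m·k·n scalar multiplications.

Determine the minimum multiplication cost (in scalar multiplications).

2978

Adjacent pairs: AB = 10·12·9 = 1080; BC = 12·9·6 = 648; CD = 9·6·7 = 378; DE = 6·7·17 = 714.
Length 3: A..C: k=1: 0+648+10·12·6=1368; k=2: 1080+0+10·9·6=1620 → min 1368 | B..D: k=2: 0+378+12·9·7=1134; k=3: 648+0+12·6·7=1152 → min 1134 | C..E: k=3: 0+714+9·6·17=1632; k=4: 378+0+9·7·17=1449 → min 1449.
Length 4: A..D: k=1: 0+1134+10·12·7=1974; k=2: 1080+378+10·9·7=2088; k=3: 1368+0+10·6·7=1788 → min 1788 | B..E: k=2: 0+1449+12·9·17=3285; k=3: 648+714+12·6·17=2586; k=4: 1134+0+12·7·17=2562 → min 2562.
Length 5: A..E: k=1: 0+2562+10·12·17=4602; k=2: 1080+1449+10·9·17=4059; k=3: 1368+714+10·6·17=3102; k=4: 1788+0+10·7·17=2978 → min 2978.
Optimal order: (((A·(B·C))·D)·E) with cost 2978.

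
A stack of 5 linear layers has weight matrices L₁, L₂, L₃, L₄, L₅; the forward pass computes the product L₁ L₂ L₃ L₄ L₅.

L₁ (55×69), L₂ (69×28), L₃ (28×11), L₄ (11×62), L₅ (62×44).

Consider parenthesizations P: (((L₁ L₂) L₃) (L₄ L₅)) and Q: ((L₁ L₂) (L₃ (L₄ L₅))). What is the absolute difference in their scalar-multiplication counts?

Order P = (((L₁ L₂) L₃) (L₄ L₅)): (L₁ L₂): 55×69 by 69×28 → 55×28, cost 55·69·28 = 106260; ((L₁ L₂) L₃): 55×28 by 28×11 → 55×11, cost 55·28·11 = 16940; cumulative 123200; (L₄ L₅): 11×62 by 62×44 → 11×44, cost 11·62·44 = 30008; (((L₁ L₂) L₃) (L₄ L₅)): 55×11 by 11×44 → 55×44, cost 55·11·44 = 26620; cumulative 179828. Total 179828.
Order Q = ((L₁ L₂) (L₃ (L₄ L₅))): (L₁ L₂): 55×69 by 69×28 → 55×28, cost 55·69·28 = 106260; (L₄ L₅): 11×62 by 62×44 → 11×44, cost 11·62·44 = 30008; (L₃ (L₄ L₅)): 28×11 by 11×44 → 28×44, cost 28·11·44 = 13552; cumulative 43560; ((L₁ L₂) (L₃ (L₄ L₅))): 55×28 by 28×44 → 55×44, cost 55·28·44 = 67760; cumulative 217580. Total 217580.
Difference: |179828 − 217580| = 37752.

37752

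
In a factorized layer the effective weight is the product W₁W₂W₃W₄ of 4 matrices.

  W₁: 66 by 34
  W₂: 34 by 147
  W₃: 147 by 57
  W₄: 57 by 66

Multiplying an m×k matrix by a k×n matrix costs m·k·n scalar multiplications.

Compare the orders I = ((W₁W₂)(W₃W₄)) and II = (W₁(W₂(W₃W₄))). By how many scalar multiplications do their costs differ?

492228

Order I = ((W₁W₂)(W₃W₄)): (W₁W₂): 66×34 by 34×147 → 66×147, cost 66·34·147 = 329868; (W₃W₄): 147×57 by 57×66 → 147×66, cost 147·57·66 = 553014; ((W₁W₂)(W₃W₄)): 66×147 by 147×66 → 66×66, cost 66·147·66 = 640332; cumulative 1523214. Total 1523214.
Order II = (W₁(W₂(W₃W₄))): (W₃W₄): 147×57 by 57×66 → 147×66, cost 147·57·66 = 553014; (W₂(W₃W₄)): 34×147 by 147×66 → 34×66, cost 34·147·66 = 329868; cumulative 882882; (W₁(W₂(W₃W₄))): 66×34 by 34×66 → 66×66, cost 66·34·66 = 148104; cumulative 1030986. Total 1030986.
Difference: |1523214 − 1030986| = 492228.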